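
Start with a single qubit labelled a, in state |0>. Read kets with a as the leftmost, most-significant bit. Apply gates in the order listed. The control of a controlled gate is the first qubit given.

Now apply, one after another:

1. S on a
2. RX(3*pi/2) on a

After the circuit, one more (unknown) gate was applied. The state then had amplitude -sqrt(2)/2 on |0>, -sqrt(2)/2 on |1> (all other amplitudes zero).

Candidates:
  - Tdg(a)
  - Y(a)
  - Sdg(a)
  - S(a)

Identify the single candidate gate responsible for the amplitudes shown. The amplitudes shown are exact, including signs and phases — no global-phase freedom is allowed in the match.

The unique candidate consistent with the amplitudes is Sdg(a).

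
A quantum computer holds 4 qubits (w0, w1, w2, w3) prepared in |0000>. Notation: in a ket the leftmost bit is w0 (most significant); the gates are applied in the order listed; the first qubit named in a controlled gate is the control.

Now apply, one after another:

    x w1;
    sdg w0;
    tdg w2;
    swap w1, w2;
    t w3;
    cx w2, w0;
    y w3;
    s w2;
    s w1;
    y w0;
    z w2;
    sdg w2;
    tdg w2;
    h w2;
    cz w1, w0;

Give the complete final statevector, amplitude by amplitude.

The resulting statevector has amplitude sqrt(2)*exp(3*I*pi/4)/2 on |0001>, -sqrt(2)*exp(3*I*pi/4)/2 on |0011>, and 0 on every other basis state.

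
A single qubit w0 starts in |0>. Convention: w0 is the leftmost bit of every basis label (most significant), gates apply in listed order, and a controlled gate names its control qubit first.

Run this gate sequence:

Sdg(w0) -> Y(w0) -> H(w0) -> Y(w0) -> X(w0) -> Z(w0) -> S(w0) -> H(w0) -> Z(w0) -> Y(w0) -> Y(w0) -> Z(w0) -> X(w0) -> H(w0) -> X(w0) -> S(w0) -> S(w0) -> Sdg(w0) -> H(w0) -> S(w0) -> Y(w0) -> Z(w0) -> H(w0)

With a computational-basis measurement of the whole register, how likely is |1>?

Outcome |1> occurs with probability 1/2.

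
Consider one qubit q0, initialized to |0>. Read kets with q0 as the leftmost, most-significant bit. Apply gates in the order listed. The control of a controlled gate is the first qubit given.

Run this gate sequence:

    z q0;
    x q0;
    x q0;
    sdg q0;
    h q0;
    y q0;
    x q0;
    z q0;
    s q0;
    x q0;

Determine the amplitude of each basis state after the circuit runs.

The resulting statevector has amplitude -sqrt(2)/2 on |0>, sqrt(2)*I/2 on |1>.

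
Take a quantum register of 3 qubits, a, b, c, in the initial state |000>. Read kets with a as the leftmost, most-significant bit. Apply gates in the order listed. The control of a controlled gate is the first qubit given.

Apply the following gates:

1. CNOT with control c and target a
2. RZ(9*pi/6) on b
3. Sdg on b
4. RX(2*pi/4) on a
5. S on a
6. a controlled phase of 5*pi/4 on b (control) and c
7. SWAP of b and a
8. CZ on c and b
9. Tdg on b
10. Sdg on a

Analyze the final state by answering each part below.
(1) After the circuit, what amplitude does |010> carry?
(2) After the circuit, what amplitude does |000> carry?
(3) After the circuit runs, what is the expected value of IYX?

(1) The final state's coefficient on |010> equals -sqrt(2)/2.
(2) The final state's coefficient on |000> equals -sqrt(2)*exp(I*pi/4)/2.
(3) The observable IYX averages to 0.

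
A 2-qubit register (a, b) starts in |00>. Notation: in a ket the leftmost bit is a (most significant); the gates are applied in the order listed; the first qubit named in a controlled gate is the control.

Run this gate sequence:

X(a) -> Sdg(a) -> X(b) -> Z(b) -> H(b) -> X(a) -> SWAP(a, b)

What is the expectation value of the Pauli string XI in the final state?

In the final state, XI has expectation -1.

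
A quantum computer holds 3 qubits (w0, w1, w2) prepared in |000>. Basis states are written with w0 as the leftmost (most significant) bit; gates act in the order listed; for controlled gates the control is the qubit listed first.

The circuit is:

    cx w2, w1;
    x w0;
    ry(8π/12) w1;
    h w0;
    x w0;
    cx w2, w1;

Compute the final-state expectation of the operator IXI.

The expectation value of IXI is sqrt(3)/2.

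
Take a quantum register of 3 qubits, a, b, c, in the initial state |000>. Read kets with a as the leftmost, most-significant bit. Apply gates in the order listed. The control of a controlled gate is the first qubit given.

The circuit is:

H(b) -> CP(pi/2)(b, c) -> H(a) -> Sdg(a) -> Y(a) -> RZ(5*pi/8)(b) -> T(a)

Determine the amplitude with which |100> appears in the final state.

The final state's coefficient on |100> equals exp(7*I*pi/16)/2.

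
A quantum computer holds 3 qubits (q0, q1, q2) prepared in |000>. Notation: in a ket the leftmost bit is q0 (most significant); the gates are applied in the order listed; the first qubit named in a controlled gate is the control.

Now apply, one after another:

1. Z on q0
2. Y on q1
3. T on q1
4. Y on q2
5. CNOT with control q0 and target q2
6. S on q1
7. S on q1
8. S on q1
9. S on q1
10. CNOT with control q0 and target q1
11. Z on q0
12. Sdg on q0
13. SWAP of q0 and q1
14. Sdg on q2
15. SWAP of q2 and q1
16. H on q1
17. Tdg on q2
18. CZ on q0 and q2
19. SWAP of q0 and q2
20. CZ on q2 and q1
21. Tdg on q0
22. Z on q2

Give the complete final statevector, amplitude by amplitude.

After the circuit, the state carries amplitude -sqrt(2)*exp(3*I*pi/4)/2 on |001>, -sqrt(2)*exp(3*I*pi/4)/2 on |011>, and 0 on every other basis state. Key observation: steps 6-9 multiply out to the identity, so the circuit reduces to the remaining gates.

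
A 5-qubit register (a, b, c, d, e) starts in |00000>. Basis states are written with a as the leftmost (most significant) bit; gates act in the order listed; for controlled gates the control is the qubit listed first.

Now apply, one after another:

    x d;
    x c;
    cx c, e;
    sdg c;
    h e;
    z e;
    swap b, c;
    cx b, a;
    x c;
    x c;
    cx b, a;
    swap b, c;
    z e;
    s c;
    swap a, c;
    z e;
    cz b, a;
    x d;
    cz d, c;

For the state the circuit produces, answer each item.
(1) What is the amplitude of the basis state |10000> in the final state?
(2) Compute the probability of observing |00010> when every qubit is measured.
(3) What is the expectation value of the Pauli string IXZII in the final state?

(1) The final state's coefficient on |10000> equals sqrt(2)/2.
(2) A full measurement returns |00010> with probability 0.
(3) In the final state, IXZII has expectation 0.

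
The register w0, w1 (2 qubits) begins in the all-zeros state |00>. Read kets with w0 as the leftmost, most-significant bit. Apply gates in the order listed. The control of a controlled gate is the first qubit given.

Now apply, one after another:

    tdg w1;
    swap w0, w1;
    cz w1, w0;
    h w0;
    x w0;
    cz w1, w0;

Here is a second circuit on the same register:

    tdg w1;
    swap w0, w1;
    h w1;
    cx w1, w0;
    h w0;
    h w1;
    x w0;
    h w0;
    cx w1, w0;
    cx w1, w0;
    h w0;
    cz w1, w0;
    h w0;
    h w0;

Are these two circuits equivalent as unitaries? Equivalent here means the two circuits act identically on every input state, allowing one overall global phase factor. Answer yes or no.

No: there is an input state on which the two circuits produce genuinely different outputs (not merely differing by a phase).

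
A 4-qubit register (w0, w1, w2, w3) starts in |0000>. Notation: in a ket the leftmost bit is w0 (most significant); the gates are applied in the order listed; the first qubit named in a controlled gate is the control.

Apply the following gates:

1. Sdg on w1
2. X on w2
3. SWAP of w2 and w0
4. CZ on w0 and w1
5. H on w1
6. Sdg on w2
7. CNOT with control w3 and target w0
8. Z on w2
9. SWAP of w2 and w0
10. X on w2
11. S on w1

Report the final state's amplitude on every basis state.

The final amplitudes are sqrt(2)/2 on |0000>, sqrt(2)*I/2 on |0100>, and 0 on every other basis state.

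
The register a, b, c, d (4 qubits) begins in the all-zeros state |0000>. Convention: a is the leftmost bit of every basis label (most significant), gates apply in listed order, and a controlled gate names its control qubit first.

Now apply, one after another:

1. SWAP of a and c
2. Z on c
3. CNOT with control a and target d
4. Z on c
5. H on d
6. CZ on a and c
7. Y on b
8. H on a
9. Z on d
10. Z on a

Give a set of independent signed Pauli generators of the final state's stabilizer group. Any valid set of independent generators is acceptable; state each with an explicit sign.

The stabilizer group can be generated by -XIII, -IIIX, -IZII, +IIZI, among other valid generating sets.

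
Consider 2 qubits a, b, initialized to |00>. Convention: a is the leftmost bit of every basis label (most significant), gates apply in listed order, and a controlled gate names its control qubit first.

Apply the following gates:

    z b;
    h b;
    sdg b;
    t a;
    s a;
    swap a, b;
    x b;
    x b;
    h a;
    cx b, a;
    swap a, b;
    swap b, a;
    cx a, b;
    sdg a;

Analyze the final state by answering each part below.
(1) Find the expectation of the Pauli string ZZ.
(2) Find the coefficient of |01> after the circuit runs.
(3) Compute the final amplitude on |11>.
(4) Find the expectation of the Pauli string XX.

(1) In the final state, ZZ has expectation 1. Key observation: gates 7-8 undo each other exactly, leaving only the rest of the circuit to track.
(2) |01> carries amplitude 0 in the final state.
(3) |11> carries amplitude 1/2 - I/2 in the final state.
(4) The expectation value of XX is 1.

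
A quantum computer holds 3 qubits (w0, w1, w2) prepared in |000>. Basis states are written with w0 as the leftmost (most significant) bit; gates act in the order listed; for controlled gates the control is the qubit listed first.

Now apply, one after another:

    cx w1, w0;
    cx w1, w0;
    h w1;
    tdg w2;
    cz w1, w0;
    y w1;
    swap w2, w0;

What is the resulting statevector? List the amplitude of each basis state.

The resulting statevector has amplitude -sqrt(2)*I/2 on |000>, sqrt(2)*I/2 on |010>, and 0 on every other basis state. Key observation: the block from step 1 through step 2 cancels to the identity and can be dropped.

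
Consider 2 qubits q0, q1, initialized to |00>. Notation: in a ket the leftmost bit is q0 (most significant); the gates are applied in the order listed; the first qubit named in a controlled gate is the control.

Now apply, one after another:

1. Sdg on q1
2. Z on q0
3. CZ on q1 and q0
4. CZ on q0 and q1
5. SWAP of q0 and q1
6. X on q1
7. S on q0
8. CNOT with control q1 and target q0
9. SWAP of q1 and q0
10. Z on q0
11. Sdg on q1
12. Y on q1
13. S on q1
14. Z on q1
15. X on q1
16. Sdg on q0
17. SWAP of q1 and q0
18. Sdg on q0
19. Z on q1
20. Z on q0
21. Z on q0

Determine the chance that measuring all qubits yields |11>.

The probability of measuring |11> is 1.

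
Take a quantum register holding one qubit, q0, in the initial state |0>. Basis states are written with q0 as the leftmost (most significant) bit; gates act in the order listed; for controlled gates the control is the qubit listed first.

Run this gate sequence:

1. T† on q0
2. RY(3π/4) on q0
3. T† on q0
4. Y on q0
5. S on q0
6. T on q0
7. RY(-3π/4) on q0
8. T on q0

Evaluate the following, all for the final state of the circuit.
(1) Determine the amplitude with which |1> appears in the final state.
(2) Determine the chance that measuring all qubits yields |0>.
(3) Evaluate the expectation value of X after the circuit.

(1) The amplitude on |1> is sqrt(2)*I/2.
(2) The probability of measuring |0> is 1/2.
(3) The observable X averages to -sqrt(2)/2.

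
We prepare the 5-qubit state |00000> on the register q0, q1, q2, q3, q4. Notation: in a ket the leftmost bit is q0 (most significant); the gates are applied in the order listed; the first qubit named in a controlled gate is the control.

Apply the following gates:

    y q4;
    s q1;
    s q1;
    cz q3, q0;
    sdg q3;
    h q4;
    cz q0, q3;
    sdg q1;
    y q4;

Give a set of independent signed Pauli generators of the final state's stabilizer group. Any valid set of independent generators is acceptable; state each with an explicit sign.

The final state is stabilized by the group generated by +IIIIX, +ZIIII, +IZIII, +IIZII, +IIIZI; other independent generating sets are equally valid.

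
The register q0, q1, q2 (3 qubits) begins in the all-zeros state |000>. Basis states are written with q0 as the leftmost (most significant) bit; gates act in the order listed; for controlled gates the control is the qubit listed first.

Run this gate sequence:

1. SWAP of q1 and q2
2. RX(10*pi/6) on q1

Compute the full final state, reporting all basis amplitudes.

The final amplitudes are -sqrt(3)/2 on |000>, -I/2 on |010>, and 0 on every other basis state.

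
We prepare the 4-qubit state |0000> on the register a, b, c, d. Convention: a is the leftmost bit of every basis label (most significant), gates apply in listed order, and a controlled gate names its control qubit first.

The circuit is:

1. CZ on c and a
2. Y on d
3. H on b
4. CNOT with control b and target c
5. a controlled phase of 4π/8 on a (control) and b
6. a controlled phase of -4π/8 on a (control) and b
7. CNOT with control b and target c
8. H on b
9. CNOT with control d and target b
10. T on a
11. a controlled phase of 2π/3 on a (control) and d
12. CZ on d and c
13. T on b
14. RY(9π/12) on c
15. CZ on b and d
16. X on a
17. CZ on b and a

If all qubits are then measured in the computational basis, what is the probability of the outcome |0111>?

Outcome |0111> occurs with probability 0.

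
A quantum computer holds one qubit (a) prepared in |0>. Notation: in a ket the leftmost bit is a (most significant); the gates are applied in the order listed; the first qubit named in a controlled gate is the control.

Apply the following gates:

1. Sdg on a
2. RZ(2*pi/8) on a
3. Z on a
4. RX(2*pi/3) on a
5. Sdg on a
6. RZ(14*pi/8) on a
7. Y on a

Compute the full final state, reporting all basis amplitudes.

The final amplitudes are -sqrt(3)*exp(I*pi/4)/2 on |0>, -I/2 on |1>.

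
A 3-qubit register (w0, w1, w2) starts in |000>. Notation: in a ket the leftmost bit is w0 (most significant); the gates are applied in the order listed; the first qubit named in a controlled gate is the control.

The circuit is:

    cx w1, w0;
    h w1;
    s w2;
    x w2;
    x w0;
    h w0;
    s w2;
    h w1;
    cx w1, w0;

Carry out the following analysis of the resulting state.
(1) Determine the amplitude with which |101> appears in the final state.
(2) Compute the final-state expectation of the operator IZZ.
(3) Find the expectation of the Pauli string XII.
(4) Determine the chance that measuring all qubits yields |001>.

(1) |101> carries amplitude -sqrt(2)*I/2 in the final state.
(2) The observable IZZ averages to -1.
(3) In the final state, XII has expectation -1.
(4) Outcome |001> occurs with probability 1/2.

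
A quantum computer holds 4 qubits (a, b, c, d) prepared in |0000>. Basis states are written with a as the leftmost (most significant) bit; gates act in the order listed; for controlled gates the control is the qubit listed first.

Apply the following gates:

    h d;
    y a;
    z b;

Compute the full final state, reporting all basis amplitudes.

The resulting statevector has amplitude sqrt(2)*I/2 on |1000>, sqrt(2)*I/2 on |1001>, and 0 on every other basis state.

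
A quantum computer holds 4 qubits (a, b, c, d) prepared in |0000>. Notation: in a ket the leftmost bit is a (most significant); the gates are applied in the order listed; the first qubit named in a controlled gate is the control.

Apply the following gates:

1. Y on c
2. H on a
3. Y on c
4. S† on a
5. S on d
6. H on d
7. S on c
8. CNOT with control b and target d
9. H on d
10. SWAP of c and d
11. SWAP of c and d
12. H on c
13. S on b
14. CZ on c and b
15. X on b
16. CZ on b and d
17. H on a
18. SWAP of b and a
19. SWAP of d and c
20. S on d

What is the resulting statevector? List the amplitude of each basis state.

The resulting statevector has amplitude sqrt(2)*(1 - I)/4 on |1000>, sqrt(2)*(1 + I)/4 on |1001>, sqrt(2)*(1 + I)/4 on |1100>, sqrt(2)*(-1 + I)/4 on |1101>, and 0 on every other basis state.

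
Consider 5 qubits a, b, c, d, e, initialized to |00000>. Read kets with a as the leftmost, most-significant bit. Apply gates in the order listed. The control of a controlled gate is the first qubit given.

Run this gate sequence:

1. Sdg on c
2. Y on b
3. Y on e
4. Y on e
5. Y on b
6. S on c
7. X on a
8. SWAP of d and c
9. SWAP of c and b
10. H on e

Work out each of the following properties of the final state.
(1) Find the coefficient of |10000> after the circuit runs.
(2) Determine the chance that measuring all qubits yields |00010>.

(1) |10000> carries amplitude sqrt(2)/2 in the final state. Key observation: the block from step 1 through step 6 cancels to the identity and can be dropped.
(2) A full measurement returns |00010> with probability 0.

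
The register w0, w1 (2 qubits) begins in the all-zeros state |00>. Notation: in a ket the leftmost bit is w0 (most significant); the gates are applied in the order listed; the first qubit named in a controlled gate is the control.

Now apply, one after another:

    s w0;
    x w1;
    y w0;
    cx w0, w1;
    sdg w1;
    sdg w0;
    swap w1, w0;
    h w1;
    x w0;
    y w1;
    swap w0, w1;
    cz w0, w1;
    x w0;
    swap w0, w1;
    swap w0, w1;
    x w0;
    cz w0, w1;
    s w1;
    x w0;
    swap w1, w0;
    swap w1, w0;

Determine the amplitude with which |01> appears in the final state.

The final state's coefficient on |01> equals -sqrt(2)/2. Key observation: the block from step 12 through step 17 cancels to the identity and can be dropped.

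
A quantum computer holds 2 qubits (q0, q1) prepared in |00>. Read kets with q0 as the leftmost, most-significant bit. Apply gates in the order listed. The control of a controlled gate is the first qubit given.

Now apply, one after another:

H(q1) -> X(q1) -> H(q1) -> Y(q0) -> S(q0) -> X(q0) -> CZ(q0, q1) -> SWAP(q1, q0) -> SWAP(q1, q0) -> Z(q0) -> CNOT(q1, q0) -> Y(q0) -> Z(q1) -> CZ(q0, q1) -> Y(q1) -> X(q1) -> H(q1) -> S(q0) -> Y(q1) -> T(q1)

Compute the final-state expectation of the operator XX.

The observable XX averages to 0.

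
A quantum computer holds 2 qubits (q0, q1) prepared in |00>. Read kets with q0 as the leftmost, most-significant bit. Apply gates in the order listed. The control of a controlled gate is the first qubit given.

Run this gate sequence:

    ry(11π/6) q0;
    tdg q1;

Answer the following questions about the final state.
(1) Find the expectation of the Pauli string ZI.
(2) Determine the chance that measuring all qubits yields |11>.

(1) In the final state, ZI has expectation sqrt(3)/2.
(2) The probability of measuring |11> is 0.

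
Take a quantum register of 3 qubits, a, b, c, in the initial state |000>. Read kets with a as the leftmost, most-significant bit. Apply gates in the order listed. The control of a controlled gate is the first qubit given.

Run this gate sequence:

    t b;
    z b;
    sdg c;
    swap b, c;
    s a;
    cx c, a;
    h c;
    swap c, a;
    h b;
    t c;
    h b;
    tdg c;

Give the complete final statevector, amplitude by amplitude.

The final amplitudes are sqrt(2)/2 on |000>, sqrt(2)/2 on |100>, and 0 on every other basis state.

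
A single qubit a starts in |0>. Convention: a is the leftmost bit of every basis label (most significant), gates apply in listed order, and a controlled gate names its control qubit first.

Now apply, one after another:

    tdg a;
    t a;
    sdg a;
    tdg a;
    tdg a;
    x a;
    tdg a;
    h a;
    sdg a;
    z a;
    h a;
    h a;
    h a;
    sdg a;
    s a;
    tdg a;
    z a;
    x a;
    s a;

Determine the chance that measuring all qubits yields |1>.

A full measurement returns |1> with probability 1/2.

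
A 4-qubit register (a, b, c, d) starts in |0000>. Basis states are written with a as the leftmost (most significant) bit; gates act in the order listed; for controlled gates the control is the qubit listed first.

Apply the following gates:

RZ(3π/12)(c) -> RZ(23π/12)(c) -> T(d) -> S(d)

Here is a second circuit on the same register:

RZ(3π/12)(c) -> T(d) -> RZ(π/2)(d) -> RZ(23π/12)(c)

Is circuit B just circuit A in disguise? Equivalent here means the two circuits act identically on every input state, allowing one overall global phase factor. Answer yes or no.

Yes, they are equivalent — the unitaries differ by at most a global phase.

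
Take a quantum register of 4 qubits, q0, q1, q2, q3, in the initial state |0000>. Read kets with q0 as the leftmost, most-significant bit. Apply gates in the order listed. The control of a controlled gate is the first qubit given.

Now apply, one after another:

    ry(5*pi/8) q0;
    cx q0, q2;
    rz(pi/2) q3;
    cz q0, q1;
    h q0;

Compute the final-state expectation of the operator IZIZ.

The expectation value of IZIZ is 1.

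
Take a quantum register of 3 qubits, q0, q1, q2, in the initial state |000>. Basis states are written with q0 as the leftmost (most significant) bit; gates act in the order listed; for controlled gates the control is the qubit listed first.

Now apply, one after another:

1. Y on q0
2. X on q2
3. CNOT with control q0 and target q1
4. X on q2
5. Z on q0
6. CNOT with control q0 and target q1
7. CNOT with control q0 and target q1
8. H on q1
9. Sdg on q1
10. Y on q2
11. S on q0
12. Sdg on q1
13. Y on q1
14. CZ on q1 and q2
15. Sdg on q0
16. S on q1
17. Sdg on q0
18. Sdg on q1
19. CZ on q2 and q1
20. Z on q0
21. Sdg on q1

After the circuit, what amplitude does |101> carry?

The final state's coefficient on |101> equals sqrt(2)/2.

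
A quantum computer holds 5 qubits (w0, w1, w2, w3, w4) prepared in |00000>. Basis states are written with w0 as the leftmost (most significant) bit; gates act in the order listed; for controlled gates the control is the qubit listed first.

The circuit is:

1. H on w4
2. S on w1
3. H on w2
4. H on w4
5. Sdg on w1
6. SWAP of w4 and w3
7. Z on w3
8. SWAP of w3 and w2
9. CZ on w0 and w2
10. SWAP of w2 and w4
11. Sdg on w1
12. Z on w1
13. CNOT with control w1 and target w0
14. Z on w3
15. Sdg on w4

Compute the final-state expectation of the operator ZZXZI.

The expectation value of ZZXZI is 0.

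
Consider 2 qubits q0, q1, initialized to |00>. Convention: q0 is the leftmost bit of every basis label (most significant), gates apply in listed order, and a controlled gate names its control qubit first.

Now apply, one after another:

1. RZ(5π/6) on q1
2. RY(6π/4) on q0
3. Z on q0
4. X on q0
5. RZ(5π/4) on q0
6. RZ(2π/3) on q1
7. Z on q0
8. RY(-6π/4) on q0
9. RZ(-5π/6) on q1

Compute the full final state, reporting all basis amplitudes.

The final amplitudes are (-1 + exp(I*pi/4))*exp(I*pi/24)/2 on |00>, 0 on |01>, (-1 - exp(I*pi/4))*exp(I*pi/24)/2 on |10>, 0 on |11>.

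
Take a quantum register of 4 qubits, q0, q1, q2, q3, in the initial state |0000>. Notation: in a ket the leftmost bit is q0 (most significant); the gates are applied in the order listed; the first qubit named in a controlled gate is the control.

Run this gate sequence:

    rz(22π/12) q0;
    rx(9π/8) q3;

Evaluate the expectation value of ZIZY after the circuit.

The expectation value of ZIZY is sqrt(2 - sqrt(2))/2.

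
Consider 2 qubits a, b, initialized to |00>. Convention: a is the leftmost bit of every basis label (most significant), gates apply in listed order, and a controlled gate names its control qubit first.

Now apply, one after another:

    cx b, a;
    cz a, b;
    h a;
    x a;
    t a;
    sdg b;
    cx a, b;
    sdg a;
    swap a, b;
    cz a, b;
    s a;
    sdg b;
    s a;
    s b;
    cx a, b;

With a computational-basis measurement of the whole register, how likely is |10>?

A full measurement returns |10> with probability 1/2.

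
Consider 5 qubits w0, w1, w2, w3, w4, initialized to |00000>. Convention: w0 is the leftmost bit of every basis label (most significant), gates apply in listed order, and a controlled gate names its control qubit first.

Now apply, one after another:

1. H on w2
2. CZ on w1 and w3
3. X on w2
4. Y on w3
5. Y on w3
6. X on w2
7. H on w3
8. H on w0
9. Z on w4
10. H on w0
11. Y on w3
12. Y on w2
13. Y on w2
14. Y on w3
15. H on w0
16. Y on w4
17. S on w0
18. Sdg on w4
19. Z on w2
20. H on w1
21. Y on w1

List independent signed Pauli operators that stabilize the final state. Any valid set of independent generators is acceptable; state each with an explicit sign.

The stabilizer group can be generated by +YIIII, -IXIII, -IIXII, +IIIXI, -IIIIZ, among other valid generating sets. Key observation: gates 10-15 undo each other exactly, leaving only the rest of the circuit to track.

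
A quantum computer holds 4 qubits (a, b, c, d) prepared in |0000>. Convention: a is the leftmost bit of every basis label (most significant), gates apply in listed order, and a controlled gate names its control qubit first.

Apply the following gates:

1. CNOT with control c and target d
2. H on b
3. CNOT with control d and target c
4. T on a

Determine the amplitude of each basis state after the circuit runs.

The final amplitudes are sqrt(2)/2 on |0000>, sqrt(2)/2 on |0100>, and 0 on every other basis state.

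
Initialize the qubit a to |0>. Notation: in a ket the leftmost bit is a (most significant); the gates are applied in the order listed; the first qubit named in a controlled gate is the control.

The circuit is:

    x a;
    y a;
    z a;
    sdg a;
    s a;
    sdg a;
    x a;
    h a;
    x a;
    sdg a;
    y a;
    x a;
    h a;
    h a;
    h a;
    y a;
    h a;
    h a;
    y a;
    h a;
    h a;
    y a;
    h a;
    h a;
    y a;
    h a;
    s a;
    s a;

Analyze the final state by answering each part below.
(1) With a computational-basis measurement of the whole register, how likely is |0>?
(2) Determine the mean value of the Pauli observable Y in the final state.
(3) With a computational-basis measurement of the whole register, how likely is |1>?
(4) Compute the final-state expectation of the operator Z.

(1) Outcome |0> occurs with probability 1/2. Key observation: steps 14-21 multiply out to the identity, so the circuit reduces to the remaining gates.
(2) The expectation value of Y is 1.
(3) A full measurement returns |1> with probability 1/2.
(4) The observable Z averages to 0.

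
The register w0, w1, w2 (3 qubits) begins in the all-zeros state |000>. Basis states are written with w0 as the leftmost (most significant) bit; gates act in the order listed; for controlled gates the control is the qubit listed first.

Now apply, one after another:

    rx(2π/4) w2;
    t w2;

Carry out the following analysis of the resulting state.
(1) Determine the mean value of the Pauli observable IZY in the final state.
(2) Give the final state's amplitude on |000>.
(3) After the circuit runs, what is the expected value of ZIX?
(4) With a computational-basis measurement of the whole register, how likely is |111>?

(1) The expectation value of IZY is -sqrt(2)/2.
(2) The final state's coefficient on |000> equals sqrt(2)/2.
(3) The expectation value of ZIX is sqrt(2)/2.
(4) A full measurement returns |111> with probability 0.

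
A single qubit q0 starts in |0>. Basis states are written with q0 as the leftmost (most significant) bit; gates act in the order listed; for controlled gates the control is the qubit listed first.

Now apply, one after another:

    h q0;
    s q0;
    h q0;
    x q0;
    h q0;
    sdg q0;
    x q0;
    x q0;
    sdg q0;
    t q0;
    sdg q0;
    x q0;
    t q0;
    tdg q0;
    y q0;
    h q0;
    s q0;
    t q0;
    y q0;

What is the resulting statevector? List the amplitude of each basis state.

The final amplitudes are 1/2 - exp(3*I*pi/4)/2 on |0>, 1/2 - exp(I*pi/4)/2 on |1>.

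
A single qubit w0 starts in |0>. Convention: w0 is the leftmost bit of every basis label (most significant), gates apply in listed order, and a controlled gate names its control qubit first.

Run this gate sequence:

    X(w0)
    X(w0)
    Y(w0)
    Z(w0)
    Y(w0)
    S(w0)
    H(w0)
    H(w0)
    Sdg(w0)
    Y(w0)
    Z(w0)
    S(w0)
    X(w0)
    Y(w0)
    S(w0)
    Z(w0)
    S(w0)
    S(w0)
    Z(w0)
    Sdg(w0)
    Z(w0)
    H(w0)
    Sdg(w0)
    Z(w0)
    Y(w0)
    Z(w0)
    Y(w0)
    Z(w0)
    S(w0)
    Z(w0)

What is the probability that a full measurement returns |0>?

The probability of measuring |0> is 1/2. Key observation: steps 4-11 multiply out to the identity, so the circuit reduces to the remaining gates.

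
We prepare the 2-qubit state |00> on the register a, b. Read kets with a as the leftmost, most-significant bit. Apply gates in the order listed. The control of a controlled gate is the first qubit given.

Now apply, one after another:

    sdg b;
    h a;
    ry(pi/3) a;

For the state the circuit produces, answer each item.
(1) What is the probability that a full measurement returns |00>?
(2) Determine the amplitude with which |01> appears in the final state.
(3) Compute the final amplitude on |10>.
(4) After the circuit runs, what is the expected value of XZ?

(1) Outcome |00> occurs with probability 1/2 - sqrt(3)/4.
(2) The final state's coefficient on |01> equals 0.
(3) |10> carries amplitude sqrt(2)/4 + sqrt(6)/4 in the final state.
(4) In the final state, XZ has expectation 1/2.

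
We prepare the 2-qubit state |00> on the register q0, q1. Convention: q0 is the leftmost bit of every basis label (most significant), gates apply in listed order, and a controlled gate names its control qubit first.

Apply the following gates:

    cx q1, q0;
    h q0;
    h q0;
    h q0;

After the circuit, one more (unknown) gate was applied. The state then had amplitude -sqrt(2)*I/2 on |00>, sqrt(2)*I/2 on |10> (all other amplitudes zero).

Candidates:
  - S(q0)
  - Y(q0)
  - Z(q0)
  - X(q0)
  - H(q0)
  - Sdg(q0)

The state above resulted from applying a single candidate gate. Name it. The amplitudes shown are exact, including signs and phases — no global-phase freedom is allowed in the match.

The unique candidate consistent with the amplitudes is Y(q0). Key observation: gates 3-4 undo each other exactly, leaving only the rest of the circuit to track.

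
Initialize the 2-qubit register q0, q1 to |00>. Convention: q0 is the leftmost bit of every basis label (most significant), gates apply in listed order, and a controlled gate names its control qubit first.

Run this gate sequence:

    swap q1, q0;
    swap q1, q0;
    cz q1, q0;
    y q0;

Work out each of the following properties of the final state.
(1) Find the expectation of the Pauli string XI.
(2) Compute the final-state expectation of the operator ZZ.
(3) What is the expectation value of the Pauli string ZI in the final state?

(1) The expectation value of XI is 0. Key observation: the block from step 1 through step 2 cancels to the identity and can be dropped.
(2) In the final state, ZZ has expectation -1.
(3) The expectation value of ZI is -1.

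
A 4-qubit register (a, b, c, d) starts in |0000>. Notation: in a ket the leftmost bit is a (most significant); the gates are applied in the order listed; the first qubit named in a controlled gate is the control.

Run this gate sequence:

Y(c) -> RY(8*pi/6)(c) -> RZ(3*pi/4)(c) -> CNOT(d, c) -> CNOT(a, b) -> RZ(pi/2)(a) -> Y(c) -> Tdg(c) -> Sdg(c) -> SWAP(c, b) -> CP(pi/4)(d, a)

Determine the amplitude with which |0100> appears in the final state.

The amplitude on |0100> is sqrt(3)*exp(5*I*pi/8)/2.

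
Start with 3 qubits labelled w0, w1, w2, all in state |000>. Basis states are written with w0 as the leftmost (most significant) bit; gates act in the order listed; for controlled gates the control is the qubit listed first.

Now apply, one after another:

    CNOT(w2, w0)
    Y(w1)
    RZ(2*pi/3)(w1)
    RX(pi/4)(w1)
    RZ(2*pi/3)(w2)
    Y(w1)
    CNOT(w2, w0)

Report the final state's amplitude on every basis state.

The resulting statevector has amplitude sqrt(sqrt(2) + 2)/2 on |000>, I*sqrt(2 - sqrt(2))/2 on |010>, and 0 on every other basis state.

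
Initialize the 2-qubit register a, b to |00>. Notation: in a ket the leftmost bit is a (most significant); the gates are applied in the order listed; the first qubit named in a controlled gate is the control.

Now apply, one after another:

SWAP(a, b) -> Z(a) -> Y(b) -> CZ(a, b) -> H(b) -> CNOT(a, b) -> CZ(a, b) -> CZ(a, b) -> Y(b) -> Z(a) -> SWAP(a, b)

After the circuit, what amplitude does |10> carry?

|10> carries amplitude -sqrt(2)/2 in the final state.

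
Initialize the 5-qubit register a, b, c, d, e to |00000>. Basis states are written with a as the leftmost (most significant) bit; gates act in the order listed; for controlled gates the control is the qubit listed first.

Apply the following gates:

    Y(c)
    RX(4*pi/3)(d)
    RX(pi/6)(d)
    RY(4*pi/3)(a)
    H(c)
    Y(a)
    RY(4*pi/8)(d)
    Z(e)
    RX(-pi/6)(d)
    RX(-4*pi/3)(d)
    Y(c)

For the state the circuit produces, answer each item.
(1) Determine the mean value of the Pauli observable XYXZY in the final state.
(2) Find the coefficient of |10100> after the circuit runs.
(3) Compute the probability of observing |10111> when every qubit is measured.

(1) The observable XYXZY averages to 0.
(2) The final state's coefficient on |10100> equals 1/4 + I/4.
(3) The probability of measuring |10111> is 0.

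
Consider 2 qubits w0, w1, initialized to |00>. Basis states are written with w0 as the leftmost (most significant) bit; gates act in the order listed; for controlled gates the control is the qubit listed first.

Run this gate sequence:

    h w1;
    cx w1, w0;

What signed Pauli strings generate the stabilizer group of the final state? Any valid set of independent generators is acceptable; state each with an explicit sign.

The final state is stabilized by the group generated by +XX, +ZZ; other independent generating sets are equally valid.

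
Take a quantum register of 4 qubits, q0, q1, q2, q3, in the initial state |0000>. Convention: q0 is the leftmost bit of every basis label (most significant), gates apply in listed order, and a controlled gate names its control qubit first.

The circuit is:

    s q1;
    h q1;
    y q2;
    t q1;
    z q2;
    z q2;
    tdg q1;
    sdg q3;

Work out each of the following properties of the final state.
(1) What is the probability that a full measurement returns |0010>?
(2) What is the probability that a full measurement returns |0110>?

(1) The probability of measuring |0010> is 1/2. Key observation: the block from step 4 through step 7 cancels to the identity and can be dropped.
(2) The probability of measuring |0110> is 1/2.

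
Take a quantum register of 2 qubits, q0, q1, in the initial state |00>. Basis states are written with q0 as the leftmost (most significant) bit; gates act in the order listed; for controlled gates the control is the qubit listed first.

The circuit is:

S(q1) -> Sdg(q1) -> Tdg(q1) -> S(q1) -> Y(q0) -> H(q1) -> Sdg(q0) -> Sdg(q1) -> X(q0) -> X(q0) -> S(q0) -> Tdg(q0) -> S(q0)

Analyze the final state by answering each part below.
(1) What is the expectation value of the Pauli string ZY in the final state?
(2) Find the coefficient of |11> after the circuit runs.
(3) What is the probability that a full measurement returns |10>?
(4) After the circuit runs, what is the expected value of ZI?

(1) The observable ZY averages to 1.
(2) The amplitude on |11> is sqrt(2)*exp(I*pi/4)/2.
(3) A full measurement returns |10> with probability 1/2.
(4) The observable ZI averages to -1.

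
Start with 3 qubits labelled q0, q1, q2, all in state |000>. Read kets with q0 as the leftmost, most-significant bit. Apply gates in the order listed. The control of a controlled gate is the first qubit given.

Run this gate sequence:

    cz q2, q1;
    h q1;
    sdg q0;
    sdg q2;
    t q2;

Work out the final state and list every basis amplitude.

After the circuit, the state carries amplitude sqrt(2)/2 on |000>, sqrt(2)/2 on |010>, and 0 on every other basis state.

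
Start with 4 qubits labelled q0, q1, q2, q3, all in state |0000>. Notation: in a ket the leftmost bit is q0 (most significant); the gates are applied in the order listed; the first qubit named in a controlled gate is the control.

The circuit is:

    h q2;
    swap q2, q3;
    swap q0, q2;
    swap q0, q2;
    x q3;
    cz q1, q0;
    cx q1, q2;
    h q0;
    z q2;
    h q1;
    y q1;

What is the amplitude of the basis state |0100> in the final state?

|0100> carries amplitude sqrt(2)*I/4 in the final state. Key observation: gates 3-4 undo each other exactly, leaving only the rest of the circuit to track.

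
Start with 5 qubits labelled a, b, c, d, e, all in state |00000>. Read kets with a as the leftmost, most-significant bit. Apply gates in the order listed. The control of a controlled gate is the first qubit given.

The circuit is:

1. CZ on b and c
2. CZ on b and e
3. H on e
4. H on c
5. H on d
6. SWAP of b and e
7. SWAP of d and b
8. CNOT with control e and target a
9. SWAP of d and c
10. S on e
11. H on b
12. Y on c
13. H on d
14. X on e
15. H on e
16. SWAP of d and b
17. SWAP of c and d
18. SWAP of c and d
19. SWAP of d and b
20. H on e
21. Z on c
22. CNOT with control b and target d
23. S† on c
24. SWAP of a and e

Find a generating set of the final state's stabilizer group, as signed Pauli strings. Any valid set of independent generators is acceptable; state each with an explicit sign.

The final state is stabilized by the group generated by -IIYII, -ZIIII, +IZIII, +IIIZI, +IIIIZ; other independent generating sets are equally valid.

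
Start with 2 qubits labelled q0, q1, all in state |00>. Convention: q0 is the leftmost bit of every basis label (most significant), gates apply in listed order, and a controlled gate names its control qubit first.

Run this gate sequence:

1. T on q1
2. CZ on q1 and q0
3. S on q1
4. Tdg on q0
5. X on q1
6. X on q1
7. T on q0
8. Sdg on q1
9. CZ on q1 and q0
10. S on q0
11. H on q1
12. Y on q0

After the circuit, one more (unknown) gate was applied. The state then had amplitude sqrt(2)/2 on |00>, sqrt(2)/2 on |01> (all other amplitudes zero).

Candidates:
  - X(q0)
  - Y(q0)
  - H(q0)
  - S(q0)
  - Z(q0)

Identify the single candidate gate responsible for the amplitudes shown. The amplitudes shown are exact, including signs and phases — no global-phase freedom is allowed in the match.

The unique candidate consistent with the amplitudes is Y(q0). Key observation: gates 2-9 undo each other exactly, leaving only the rest of the circuit to track.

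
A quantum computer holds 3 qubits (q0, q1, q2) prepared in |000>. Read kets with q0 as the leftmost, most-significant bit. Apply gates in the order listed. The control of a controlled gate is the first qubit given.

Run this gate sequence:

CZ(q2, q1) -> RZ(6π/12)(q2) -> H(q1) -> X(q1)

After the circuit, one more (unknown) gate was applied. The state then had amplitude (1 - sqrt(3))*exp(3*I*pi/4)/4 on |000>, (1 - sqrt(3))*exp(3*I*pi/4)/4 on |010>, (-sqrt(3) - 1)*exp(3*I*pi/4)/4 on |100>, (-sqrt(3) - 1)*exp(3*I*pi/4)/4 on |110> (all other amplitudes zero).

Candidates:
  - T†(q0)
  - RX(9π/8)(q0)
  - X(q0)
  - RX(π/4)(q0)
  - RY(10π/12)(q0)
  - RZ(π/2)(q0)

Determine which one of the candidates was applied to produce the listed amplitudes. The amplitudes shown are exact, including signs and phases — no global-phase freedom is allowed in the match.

The unique candidate consistent with the amplitudes is RY(10π/12)(q0).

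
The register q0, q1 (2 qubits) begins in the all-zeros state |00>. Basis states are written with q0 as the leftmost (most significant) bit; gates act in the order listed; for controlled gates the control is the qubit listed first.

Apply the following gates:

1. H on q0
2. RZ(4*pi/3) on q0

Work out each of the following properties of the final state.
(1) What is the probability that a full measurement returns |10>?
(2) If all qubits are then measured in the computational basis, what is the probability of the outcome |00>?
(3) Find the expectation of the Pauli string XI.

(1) The probability of measuring |10> is 1/2.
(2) Outcome |00> occurs with probability 1/2.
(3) The observable XI averages to -1/2.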